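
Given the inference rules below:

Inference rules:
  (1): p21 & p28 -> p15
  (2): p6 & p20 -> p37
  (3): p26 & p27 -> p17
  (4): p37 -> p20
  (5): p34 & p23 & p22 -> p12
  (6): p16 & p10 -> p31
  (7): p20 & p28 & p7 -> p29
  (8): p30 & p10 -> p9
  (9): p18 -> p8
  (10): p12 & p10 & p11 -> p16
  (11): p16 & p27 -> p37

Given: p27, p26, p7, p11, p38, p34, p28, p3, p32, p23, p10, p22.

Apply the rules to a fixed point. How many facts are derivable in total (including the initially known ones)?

Round 1: (3) [p26 & p27 -> p17]; (5) [p34 & p23 & p22 -> p12]. New: p17, p12.
Round 2: (10) [p12 & p10 & p11 -> p16]. New: p16.
Round 3: (6) [p16 & p10 -> p31]; (11) [p16 & p27 -> p37]. New: p31, p37.
Round 4: (4) [p37 -> p20]. New: p20.
Round 5: (7) [p20 & p28 & p7 -> p29]. New: p29.
Closure: {p10, p11, p12, p16, p17, p20, p22, p23, p26, p27, p28, p29, p3, p31, p32, p34, p37, p38, p7} — 19 facts.

19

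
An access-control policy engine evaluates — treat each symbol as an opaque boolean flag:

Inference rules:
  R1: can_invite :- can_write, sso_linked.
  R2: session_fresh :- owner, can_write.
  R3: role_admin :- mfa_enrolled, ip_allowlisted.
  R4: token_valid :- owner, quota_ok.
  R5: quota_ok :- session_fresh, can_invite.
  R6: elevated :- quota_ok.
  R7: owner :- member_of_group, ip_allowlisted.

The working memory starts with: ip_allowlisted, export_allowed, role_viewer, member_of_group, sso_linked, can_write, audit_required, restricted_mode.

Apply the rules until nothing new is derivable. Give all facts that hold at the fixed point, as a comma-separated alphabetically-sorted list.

audit_required, can_invite, can_write, elevated, export_allowed, ip_allowlisted, member_of_group, owner, quota_ok, restricted_mode, role_viewer, session_fresh, sso_linked, token_valid

Round 1 — R1, R7, derive can_invite, owner.
Round 2 — R2, derive session_fresh.
Round 3 — R5, derive quota_ok.
Round 4 — R4, R6, derive token_valid, elevated.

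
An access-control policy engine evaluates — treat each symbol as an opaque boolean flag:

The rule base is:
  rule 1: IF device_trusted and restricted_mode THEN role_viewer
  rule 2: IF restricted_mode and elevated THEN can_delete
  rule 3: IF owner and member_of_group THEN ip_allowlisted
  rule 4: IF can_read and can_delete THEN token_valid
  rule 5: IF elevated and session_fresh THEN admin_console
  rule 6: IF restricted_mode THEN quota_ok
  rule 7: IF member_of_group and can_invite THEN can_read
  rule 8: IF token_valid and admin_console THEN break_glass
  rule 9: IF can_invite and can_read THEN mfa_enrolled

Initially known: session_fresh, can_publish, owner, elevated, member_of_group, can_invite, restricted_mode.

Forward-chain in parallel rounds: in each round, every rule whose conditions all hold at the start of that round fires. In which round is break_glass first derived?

Round 1 — rule 2, rule 3, rule 5, rule 6, rule 7, derive can_delete, ip_allowlisted, admin_console, quota_ok, can_read.
Round 2 — rule 4, rule 9, derive token_valid, mfa_enrolled.
Round 3 — rule 8, derive break_glass.
break_glass first appears in round 3.

3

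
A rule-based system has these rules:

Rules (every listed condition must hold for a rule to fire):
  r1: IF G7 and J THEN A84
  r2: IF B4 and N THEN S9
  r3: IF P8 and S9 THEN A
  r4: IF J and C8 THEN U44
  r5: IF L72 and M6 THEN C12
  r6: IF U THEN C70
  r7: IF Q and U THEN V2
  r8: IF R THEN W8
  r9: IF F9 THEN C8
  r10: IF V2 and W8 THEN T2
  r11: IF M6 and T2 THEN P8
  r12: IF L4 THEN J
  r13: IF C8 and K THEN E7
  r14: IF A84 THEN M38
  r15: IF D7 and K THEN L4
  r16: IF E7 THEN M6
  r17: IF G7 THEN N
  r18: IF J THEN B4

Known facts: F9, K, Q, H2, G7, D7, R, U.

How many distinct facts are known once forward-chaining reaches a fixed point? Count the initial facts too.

25

Round 1 — r6, r7, r8, r9, r15, r17, derive C70, V2, W8, C8, L4, N.
Round 2 — r10, r12, r13, derive T2, J, E7.
Round 3 — r1, r4, r16, r18, derive A84, U44, M6, B4.
Round 4 — r2, r11, r14, derive S9, P8, M38.
Round 5 — r3, derive A.
Closure: {A, A84, B4, C70, C8, D7, E7, F9, G7, H2, J, K, L4, M38, M6, N, P8, Q, R, S9, T2, U, U44, V2, W8} — 25 facts.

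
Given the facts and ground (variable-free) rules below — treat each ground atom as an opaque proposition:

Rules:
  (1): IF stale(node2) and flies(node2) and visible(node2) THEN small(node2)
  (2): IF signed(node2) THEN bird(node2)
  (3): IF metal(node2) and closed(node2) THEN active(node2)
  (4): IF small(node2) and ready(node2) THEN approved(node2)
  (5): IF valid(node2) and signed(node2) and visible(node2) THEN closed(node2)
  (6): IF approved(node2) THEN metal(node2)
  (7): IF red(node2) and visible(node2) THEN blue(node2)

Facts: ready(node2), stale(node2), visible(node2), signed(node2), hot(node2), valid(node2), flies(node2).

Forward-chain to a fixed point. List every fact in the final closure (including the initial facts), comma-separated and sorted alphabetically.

active(node2), approved(node2), bird(node2), closed(node2), flies(node2), hot(node2), metal(node2), ready(node2), signed(node2), small(node2), stale(node2), valid(node2), visible(node2)

[1] (1) [IF stale(node2) and flies(node2) and visible(node2) THEN small(node2)]; (2) [IF signed(node2) THEN bird(node2)]; (5) [IF valid(node2) and signed(node2) and visible(node2) THEN closed(node2)]. ⇒ new: small(node2), bird(node2), closed(node2).
[2] (4) [IF small(node2) and ready(node2) THEN approved(node2)]. ⇒ new: approved(node2).
[3] (6) [IF approved(node2) THEN metal(node2)]. ⇒ new: metal(node2).
[4] (3) [IF metal(node2) and closed(node2) THEN active(node2)]. ⇒ new: active(node2).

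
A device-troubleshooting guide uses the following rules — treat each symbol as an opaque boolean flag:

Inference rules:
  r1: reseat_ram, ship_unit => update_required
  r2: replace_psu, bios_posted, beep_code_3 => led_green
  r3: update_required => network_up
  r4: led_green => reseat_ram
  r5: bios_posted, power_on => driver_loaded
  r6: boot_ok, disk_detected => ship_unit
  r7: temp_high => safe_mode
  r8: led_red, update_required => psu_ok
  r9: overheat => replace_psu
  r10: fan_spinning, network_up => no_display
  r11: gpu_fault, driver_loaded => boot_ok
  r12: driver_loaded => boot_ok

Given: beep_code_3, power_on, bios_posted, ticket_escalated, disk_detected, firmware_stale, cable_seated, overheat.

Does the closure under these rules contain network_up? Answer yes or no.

yes

Round 1 — r5, r9, derive driver_loaded, replace_psu.
Round 2 — r2, r12, derive led_green, boot_ok.
Round 3 — r4, r6, derive reseat_ram, ship_unit.
Round 4 — r1, derive update_required.
Round 5 — r3, derive network_up.
network_up appears in round 5, so it is derivable.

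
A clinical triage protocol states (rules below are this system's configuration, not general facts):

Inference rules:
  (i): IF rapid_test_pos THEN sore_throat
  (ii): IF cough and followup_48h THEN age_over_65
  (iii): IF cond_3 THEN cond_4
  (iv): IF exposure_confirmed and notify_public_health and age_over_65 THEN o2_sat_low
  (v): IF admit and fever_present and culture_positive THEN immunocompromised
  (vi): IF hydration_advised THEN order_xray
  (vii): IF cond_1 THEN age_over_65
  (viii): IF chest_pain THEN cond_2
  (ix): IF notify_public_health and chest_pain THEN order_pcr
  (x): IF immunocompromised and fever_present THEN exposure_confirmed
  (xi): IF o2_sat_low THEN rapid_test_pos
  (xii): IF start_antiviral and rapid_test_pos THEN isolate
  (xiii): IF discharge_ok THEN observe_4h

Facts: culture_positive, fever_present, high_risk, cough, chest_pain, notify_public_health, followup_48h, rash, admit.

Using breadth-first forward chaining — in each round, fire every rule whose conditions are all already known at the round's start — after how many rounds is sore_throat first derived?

Round 1 — (ii), (v), (viii), (ix), derive age_over_65, immunocompromised, cond_2, order_pcr.
Round 2 — (x), derive exposure_confirmed.
Round 3 — (iv), derive o2_sat_low.
Round 4 — (xi), derive rapid_test_pos.
Round 5 — (i), derive sore_throat.
sore_throat first appears in round 5.

5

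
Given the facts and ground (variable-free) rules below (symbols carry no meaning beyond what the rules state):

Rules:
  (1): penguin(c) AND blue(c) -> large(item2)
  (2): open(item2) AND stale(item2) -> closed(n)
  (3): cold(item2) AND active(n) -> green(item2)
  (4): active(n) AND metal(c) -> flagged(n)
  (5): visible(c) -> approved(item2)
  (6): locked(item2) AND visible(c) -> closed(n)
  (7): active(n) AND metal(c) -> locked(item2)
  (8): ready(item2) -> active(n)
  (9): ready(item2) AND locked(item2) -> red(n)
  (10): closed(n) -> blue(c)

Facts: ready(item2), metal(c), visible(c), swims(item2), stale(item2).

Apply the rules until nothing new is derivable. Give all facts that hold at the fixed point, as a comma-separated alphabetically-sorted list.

Round 1: (5) [visible(c) -> approved(item2)]; (8) [ready(item2) -> active(n)]. New: approved(item2), active(n).
Round 2: (4) [active(n) AND metal(c) -> flagged(n)]; (7) [active(n) AND metal(c) -> locked(item2)]. New: flagged(n), locked(item2).
Round 3: (6) [locked(item2) AND visible(c) -> closed(n)]; (9) [ready(item2) AND locked(item2) -> red(n)]. New: closed(n), red(n).
Round 4: (10) [closed(n) -> blue(c)]. New: blue(c).

active(n), approved(item2), blue(c), closed(n), flagged(n), locked(item2), metal(c), ready(item2), red(n), stale(item2), swims(item2), visible(c)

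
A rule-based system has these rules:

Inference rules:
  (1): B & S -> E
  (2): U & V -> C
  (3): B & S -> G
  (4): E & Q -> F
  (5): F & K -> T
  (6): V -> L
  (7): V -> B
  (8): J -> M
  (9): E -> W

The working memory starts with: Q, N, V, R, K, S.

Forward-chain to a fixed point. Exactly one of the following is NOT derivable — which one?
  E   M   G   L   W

[1] (6) [V -> L]; (7) [V -> B]. ⇒ new: L, B.
[2] (1) [B & S -> E]; (3) [B & S -> G]. ⇒ new: E, G.
[3] (4) [E & Q -> F]; (9) [E -> W]. ⇒ new: F, W.
[4] (5) [F & K -> T]. ⇒ new: T.
Derived: L (round 1), E (round 2), G (round 2), W (round 3). M never appears in any round.

M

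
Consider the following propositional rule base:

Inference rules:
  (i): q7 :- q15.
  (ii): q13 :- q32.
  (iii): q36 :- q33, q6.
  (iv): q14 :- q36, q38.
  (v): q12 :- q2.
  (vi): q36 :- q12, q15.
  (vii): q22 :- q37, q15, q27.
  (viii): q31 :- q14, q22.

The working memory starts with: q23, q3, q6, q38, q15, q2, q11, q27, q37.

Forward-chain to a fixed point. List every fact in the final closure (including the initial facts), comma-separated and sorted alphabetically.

Round 1: (i) [q7 :- q15.]; (v) [q12 :- q2.]; (vii) [q22 :- q37, q15, q27.]. Adds q7, q12, q22.
Round 2: (vi) [q36 :- q12, q15.]. Adds q36.
Round 3: (iv) [q14 :- q36, q38.]. Adds q14.
Round 4: (viii) [q31 :- q14, q22.]. Adds q31.

q11, q12, q14, q15, q2, q22, q23, q27, q3, q31, q36, q37, q38, q6, q7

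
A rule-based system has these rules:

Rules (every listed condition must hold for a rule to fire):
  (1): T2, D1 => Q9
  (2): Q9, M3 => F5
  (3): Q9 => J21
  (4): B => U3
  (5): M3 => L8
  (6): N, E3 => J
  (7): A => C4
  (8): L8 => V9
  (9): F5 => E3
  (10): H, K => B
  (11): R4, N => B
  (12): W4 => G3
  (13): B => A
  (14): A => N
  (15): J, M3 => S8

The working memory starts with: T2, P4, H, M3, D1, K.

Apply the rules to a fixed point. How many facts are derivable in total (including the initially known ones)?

19

[1] (1) [T2, D1 => Q9]; (5) [M3 => L8]; (10) [H, K => B]. ⇒ new: Q9, L8, B.
[2] (2) [Q9, M3 => F5]; (3) [Q9 => J21]; (4) [B => U3]; (8) [L8 => V9]; (13) [B => A]. ⇒ new: F5, J21, U3, V9, A.
[3] (7) [A => C4]; (9) [F5 => E3]; (14) [A => N]. ⇒ new: C4, E3, N.
[4] (6) [N, E3 => J]. ⇒ new: J.
[5] (15) [J, M3 => S8]. ⇒ new: S8.
Closure: {A, B, C4, D1, E3, F5, H, J, J21, K, L8, M3, N, P4, Q9, S8, T2, U3, V9} — 19 facts.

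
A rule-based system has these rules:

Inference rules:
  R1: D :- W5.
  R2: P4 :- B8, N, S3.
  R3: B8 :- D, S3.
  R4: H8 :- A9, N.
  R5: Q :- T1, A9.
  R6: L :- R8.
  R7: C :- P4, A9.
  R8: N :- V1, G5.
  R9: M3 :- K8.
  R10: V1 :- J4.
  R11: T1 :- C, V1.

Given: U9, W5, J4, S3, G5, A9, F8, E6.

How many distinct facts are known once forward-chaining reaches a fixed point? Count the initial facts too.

17

[1] R1 [D :- W5.]; R10 [V1 :- J4.]. ⇒ new: D, V1.
[2] R3 [B8 :- D, S3.]; R8 [N :- V1, G5.]. ⇒ new: B8, N.
[3] R2 [P4 :- B8, N, S3.]; R4 [H8 :- A9, N.]. ⇒ new: P4, H8.
[4] R7 [C :- P4, A9.]. ⇒ new: C.
[5] R11 [T1 :- C, V1.]. ⇒ new: T1.
[6] R5 [Q :- T1, A9.]. ⇒ new: Q.
Closure: {A9, B8, C, D, E6, F8, G5, H8, J4, N, P4, Q, S3, T1, U9, V1, W5} — 17 facts.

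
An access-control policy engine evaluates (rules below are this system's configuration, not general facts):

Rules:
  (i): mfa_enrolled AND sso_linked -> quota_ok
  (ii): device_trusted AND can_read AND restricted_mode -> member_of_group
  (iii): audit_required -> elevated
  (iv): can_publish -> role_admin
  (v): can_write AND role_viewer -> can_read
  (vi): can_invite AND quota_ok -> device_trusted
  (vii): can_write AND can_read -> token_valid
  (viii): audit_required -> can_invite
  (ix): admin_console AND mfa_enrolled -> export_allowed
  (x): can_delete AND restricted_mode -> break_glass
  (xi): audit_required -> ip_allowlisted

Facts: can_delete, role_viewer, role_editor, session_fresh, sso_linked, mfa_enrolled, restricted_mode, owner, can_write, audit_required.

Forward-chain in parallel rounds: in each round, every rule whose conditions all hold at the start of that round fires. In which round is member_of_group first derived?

Round 1 fires (i), (iii), (v), (viii), (x), (xi), giving quota_ok, elevated, can_read, can_invite, break_glass, ip_allowlisted.
Round 2 fires (vi), (vii), giving device_trusted, token_valid.
Round 3 fires (ii), giving member_of_group.
member_of_group first appears in round 3.

3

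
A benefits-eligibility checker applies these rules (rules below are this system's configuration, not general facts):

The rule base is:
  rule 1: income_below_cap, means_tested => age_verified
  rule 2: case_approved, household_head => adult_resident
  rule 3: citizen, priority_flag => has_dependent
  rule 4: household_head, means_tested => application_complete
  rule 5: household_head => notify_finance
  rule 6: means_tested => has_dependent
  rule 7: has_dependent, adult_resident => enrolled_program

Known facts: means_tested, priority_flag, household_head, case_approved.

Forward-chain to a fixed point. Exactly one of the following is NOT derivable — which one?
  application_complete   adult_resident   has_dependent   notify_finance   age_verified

age_verified

[1] rule 2 [case_approved, household_head => adult_resident]; rule 4 [household_head, means_tested => application_complete]; rule 5 [household_head => notify_finance]; rule 6 [means_tested => has_dependent]. ⇒ new: adult_resident, application_complete, notify_finance, has_dependent.
[2] rule 7 [has_dependent, adult_resident => enrolled_program]. ⇒ new: enrolled_program.
Derived: application_complete (round 1), adult_resident (round 1), notify_finance (round 1), has_dependent (round 1). age_verified never appears in any round.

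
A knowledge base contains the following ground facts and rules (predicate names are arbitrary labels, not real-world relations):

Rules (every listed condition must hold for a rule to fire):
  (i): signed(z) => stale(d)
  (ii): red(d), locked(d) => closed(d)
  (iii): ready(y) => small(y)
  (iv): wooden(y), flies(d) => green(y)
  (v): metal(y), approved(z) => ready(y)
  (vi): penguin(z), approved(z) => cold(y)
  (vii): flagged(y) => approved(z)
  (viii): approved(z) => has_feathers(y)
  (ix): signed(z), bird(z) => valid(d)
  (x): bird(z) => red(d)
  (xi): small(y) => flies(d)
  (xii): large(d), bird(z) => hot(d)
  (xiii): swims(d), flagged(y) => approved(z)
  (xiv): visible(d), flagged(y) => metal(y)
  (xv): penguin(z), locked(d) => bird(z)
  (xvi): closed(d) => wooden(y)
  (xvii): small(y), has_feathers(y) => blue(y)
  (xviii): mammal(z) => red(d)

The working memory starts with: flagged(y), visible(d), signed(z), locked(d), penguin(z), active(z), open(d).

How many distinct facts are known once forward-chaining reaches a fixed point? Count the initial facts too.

22

Round 1: (i) [signed(z) => stale(d)]; (vii) [flagged(y) => approved(z)]; (xiv) [visible(d), flagged(y) => metal(y)]; (xv) [penguin(z), locked(d) => bird(z)]. Adds stale(d), approved(z), metal(y), bird(z).
Round 2: (v) [metal(y), approved(z) => ready(y)]; (vi) [penguin(z), approved(z) => cold(y)]; (viii) [approved(z) => has_feathers(y)]; (ix) [signed(z), bird(z) => valid(d)]; (x) [bird(z) => red(d)]. Adds ready(y), cold(y), has_feathers(y), valid(d), red(d).
Round 3: (ii) [red(d), locked(d) => closed(d)]; (iii) [ready(y) => small(y)]. Adds closed(d), small(y).
Round 4: (xi) [small(y) => flies(d)]; (xvi) [closed(d) => wooden(y)]; (xvii) [small(y), has_feathers(y) => blue(y)]. Adds flies(d), wooden(y), blue(y).
Round 5: (iv) [wooden(y), flies(d) => green(y)]. Adds green(y).
Closure: {active(z), approved(z), bird(z), blue(y), closed(d), cold(y), flagged(y), flies(d), green(y), has_feathers(y), locked(d), metal(y), open(d), penguin(z), ready(y), red(d), signed(z), small(y), stale(d), valid(d), visible(d), wooden(y)} — 22 facts.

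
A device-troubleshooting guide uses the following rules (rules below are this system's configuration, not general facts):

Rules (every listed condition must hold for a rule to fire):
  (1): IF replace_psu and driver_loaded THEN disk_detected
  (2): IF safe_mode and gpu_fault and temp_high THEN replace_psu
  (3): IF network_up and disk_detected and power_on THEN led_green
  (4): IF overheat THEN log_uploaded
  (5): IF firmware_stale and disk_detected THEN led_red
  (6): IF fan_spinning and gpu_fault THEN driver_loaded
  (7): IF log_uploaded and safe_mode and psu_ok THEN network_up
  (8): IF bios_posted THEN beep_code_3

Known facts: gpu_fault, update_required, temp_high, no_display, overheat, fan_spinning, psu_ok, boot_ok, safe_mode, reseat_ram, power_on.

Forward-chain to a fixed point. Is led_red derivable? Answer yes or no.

Round 1 fires (2), (4), (6), giving replace_psu, log_uploaded, driver_loaded.
Round 2 fires (1), (7), giving disk_detected, network_up.
Round 3 fires (3), giving led_green.
Fixed point reached. led_red is concluded only by (5); (5) needs firmware_stale (never derived).

no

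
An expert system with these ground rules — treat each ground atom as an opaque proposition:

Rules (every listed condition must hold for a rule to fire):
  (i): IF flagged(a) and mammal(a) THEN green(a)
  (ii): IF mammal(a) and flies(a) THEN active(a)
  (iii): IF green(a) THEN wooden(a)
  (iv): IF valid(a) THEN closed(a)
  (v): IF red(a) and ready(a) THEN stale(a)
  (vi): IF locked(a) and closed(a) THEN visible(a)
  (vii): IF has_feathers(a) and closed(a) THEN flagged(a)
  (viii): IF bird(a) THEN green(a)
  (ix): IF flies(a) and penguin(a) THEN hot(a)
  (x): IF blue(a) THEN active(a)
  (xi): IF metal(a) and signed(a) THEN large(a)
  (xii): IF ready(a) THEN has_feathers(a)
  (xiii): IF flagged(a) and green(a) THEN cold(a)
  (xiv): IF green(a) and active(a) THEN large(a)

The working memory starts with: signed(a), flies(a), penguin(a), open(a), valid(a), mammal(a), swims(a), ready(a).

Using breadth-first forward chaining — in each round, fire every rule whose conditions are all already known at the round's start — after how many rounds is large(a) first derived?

4

Round 1 fires (ii), (iv), (ix), (xii), giving active(a), closed(a), hot(a), has_feathers(a).
Round 2 fires (vii), giving flagged(a).
Round 3 fires (i), giving green(a).
Round 4 fires (iii), (xiii), (xiv), giving wooden(a), cold(a), large(a).
large(a) first appears in round 4.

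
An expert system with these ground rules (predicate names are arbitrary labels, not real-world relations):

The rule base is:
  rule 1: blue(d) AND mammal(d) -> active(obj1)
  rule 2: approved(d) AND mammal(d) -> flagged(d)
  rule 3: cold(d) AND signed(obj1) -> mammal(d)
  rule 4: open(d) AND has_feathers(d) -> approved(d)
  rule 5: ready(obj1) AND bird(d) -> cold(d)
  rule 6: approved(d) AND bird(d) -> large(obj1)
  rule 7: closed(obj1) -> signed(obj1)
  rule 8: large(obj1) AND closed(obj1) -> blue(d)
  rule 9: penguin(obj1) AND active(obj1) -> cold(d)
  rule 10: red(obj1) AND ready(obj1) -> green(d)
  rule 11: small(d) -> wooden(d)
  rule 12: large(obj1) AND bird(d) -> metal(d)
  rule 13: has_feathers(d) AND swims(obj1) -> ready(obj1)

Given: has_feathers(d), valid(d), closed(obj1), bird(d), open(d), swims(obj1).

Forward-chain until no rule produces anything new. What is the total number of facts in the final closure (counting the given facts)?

Round 1 fires rule 4, rule 7, rule 13, giving approved(d), signed(obj1), ready(obj1).
Round 2 fires rule 5, rule 6, giving cold(d), large(obj1).
Round 3 fires rule 3, rule 8, rule 12, giving mammal(d), blue(d), metal(d).
Round 4 fires rule 1, rule 2, giving active(obj1), flagged(d).
Closure: {active(obj1), approved(d), bird(d), blue(d), closed(obj1), cold(d), flagged(d), has_feathers(d), large(obj1), mammal(d), metal(d), open(d), ready(obj1), signed(obj1), swims(obj1), valid(d)} — 16 facts.

16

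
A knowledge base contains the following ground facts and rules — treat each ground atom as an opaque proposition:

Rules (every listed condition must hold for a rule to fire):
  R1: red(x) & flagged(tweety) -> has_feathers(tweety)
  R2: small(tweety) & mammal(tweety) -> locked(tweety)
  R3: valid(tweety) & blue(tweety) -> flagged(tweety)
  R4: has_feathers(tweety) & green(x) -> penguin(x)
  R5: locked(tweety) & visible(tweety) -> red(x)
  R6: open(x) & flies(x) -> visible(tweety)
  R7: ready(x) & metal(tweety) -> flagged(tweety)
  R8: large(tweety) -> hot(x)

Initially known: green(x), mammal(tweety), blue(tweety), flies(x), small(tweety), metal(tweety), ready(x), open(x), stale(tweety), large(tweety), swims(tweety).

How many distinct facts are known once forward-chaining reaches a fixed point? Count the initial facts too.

[1] R2 [small(tweety) & mammal(tweety) -> locked(tweety)]; R6 [open(x) & flies(x) -> visible(tweety)]; R7 [ready(x) & metal(tweety) -> flagged(tweety)]; R8 [large(tweety) -> hot(x)]. ⇒ new: locked(tweety), visible(tweety), flagged(tweety), hot(x).
[2] R5 [locked(tweety) & visible(tweety) -> red(x)]. ⇒ new: red(x).
[3] R1 [red(x) & flagged(tweety) -> has_feathers(tweety)]. ⇒ new: has_feathers(tweety).
[4] R4 [has_feathers(tweety) & green(x) -> penguin(x)]. ⇒ new: penguin(x).
Closure: {blue(tweety), flagged(tweety), flies(x), green(x), has_feathers(tweety), hot(x), large(tweety), locked(tweety), mammal(tweety), metal(tweety), open(x), penguin(x), ready(x), red(x), small(tweety), stale(tweety), swims(tweety), visible(tweety)} — 18 facts.

18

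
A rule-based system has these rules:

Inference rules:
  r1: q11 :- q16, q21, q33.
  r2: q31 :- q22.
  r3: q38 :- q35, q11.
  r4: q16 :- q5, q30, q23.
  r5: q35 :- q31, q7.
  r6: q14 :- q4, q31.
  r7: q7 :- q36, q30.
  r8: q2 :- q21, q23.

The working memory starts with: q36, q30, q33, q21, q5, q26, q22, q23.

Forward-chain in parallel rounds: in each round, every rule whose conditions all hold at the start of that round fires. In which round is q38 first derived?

Round 1: r2 [q31 :- q22.]; r4 [q16 :- q5, q30, q23.]; r7 [q7 :- q36, q30.]; r8 [q2 :- q21, q23.]. New: q31, q16, q7, q2.
Round 2: r1 [q11 :- q16, q21, q33.]; r5 [q35 :- q31, q7.]. New: q11, q35.
Round 3: r3 [q38 :- q35, q11.]. New: q38.
q38 first appears in round 3.

3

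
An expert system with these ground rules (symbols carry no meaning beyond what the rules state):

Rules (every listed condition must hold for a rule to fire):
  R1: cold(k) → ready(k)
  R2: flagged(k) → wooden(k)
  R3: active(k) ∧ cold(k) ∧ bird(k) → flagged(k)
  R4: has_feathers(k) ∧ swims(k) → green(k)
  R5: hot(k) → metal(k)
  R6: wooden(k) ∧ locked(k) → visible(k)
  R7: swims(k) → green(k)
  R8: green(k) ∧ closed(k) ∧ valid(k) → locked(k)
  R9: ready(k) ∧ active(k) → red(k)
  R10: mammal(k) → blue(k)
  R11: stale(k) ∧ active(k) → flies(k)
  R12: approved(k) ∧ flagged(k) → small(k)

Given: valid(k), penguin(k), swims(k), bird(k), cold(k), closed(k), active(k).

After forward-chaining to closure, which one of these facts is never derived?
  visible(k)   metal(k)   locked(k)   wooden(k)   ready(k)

metal(k)

Round 1: R1 [cold(k) → ready(k)]; R3 [active(k) ∧ cold(k) ∧ bird(k) → flagged(k)]; R7 [swims(k) → green(k)]. New: ready(k), flagged(k), green(k).
Round 2: R2 [flagged(k) → wooden(k)]; R8 [green(k) ∧ closed(k) ∧ valid(k) → locked(k)]; R9 [ready(k) ∧ active(k) → red(k)]. New: wooden(k), locked(k), red(k).
Round 3: R6 [wooden(k) ∧ locked(k) → visible(k)]. New: visible(k).
Derived: ready(k) (round 1), wooden(k) (round 2), visible(k) (round 3), locked(k) (round 2). metal(k) never appears in any round.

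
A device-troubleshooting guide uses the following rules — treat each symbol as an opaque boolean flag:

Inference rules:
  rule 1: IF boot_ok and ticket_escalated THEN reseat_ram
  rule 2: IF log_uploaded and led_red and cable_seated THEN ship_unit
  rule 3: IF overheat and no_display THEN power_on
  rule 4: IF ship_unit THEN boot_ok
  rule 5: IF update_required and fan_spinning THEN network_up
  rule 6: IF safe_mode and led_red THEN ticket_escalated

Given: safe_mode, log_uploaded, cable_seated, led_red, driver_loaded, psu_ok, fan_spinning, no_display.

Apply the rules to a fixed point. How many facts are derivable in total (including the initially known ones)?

12

[1] rule 2 [IF log_uploaded and led_red and cable_seated THEN ship_unit]; rule 6 [IF safe_mode and led_red THEN ticket_escalated]. ⇒ new: ship_unit, ticket_escalated.
[2] rule 4 [IF ship_unit THEN boot_ok]. ⇒ new: boot_ok.
[3] rule 1 [IF boot_ok and ticket_escalated THEN reseat_ram]. ⇒ new: reseat_ram.
Closure: {boot_ok, cable_seated, driver_loaded, fan_spinning, led_red, log_uploaded, no_display, psu_ok, reseat_ram, safe_mode, ship_unit, ticket_escalated} — 12 facts.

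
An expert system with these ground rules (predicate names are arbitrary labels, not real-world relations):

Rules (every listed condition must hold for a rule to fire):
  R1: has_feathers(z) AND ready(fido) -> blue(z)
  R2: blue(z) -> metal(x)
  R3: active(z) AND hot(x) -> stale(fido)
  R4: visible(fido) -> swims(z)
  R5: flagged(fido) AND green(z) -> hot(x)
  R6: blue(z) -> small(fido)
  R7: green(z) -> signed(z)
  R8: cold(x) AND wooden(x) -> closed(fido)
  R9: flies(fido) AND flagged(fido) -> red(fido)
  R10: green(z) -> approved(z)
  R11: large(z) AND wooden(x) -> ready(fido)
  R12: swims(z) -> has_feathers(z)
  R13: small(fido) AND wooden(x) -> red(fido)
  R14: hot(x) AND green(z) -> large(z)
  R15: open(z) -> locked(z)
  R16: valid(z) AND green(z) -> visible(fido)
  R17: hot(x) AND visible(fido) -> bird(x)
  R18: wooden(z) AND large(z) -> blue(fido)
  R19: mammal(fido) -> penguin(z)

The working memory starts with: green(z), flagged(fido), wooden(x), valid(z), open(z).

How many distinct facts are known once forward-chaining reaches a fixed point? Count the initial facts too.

Round 1: R5 [flagged(fido) AND green(z) -> hot(x)]; R7 [green(z) -> signed(z)]; R10 [green(z) -> approved(z)]; R15 [open(z) -> locked(z)]; R16 [valid(z) AND green(z) -> visible(fido)]. Adds hot(x), signed(z), approved(z), locked(z), visible(fido).
Round 2: R4 [visible(fido) -> swims(z)]; R14 [hot(x) AND green(z) -> large(z)]; R17 [hot(x) AND visible(fido) -> bird(x)]. Adds swims(z), large(z), bird(x).
Round 3: R11 [large(z) AND wooden(x) -> ready(fido)]; R12 [swims(z) -> has_feathers(z)]. Adds ready(fido), has_feathers(z).
Round 4: R1 [has_feathers(z) AND ready(fido) -> blue(z)]. Adds blue(z).
Round 5: R2 [blue(z) -> metal(x)]; R6 [blue(z) -> small(fido)]. Adds metal(x), small(fido).
Round 6: R13 [small(fido) AND wooden(x) -> red(fido)]. Adds red(fido).
Closure: {approved(z), bird(x), blue(z), flagged(fido), green(z), has_feathers(z), hot(x), large(z), locked(z), metal(x), open(z), ready(fido), red(fido), signed(z), small(fido), swims(z), valid(z), visible(fido), wooden(x)} — 19 facts.

19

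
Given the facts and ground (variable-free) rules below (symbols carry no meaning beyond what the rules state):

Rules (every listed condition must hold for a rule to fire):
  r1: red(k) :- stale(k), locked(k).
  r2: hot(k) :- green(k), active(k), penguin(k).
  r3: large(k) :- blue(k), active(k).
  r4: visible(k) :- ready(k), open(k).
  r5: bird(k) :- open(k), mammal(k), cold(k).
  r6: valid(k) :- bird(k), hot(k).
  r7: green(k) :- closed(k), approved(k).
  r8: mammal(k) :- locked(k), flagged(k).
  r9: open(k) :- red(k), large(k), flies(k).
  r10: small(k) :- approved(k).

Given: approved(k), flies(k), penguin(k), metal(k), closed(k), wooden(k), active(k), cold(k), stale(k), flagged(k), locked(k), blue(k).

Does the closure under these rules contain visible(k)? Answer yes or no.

no

Round 1 fires r1, r3, r7, r8, r10, giving red(k), large(k), green(k), mammal(k), small(k).
Round 2 fires r2, r9, giving hot(k), open(k).
Round 3 fires r5, giving bird(k).
Round 4 fires r6, giving valid(k).
Fixed point reached. visible(k) is concluded only by r4; r4 needs ready(k) (never derived).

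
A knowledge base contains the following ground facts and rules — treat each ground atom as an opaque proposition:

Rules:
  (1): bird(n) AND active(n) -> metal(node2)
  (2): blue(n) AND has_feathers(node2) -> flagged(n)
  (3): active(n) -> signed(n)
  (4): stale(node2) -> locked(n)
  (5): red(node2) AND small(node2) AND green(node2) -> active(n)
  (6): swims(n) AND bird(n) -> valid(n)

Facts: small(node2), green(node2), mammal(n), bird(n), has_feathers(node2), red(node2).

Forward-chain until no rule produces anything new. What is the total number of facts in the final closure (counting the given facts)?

Round 1: (5) [red(node2) AND small(node2) AND green(node2) -> active(n)]. Adds active(n).
Round 2: (1) [bird(n) AND active(n) -> metal(node2)]; (3) [active(n) -> signed(n)]. Adds metal(node2), signed(n).
Closure: {active(n), bird(n), green(node2), has_feathers(node2), mammal(n), metal(node2), red(node2), signed(n), small(node2)} — 9 facts.

9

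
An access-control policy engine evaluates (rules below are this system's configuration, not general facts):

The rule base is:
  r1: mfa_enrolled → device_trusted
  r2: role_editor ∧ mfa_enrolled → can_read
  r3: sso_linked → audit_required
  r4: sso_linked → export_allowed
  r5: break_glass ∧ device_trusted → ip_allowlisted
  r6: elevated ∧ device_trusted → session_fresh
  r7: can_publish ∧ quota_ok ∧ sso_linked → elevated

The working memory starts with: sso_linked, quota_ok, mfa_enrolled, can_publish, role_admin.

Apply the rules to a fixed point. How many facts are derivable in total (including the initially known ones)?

Round 1: r1 [mfa_enrolled → device_trusted]; r3 [sso_linked → audit_required]; r4 [sso_linked → export_allowed]; r7 [can_publish ∧ quota_ok ∧ sso_linked → elevated]. Adds device_trusted, audit_required, export_allowed, elevated.
Round 2: r6 [elevated ∧ device_trusted → session_fresh]. Adds session_fresh.
Closure: {audit_required, can_publish, device_trusted, elevated, export_allowed, mfa_enrolled, quota_ok, role_admin, session_fresh, sso_linked} — 10 facts.

10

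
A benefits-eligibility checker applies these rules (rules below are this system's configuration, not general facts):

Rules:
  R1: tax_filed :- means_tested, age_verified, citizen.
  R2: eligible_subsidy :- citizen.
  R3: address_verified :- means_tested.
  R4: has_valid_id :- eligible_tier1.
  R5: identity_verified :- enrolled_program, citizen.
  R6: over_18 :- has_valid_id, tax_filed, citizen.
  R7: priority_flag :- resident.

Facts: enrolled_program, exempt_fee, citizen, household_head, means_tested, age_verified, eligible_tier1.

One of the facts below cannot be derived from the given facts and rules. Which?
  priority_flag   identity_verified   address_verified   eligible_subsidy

Round 1: R1 [tax_filed :- means_tested, age_verified, citizen.]; R2 [eligible_subsidy :- citizen.]; R3 [address_verified :- means_tested.]; R4 [has_valid_id :- eligible_tier1.]; R5 [identity_verified :- enrolled_program, citizen.]. Adds tax_filed, eligible_subsidy, address_verified, has_valid_id, identity_verified.
Round 2: R6 [over_18 :- has_valid_id, tax_filed, citizen.]. Adds over_18.
Derived: identity_verified (round 1), address_verified (round 1), eligible_subsidy (round 1). priority_flag never appears in any round.

priority_flag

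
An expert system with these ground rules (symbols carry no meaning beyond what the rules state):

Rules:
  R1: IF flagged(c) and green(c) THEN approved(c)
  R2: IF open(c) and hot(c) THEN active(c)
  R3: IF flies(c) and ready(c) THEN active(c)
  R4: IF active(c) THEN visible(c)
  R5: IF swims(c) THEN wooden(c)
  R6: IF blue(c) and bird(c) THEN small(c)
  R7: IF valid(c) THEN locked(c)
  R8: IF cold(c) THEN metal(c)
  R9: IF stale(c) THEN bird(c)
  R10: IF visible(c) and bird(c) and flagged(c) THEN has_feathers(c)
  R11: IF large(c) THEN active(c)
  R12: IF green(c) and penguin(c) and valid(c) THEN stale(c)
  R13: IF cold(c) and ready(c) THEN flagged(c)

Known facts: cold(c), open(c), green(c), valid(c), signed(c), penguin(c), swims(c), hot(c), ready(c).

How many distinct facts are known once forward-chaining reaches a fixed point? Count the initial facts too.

19

Round 1: R2 [IF open(c) and hot(c) THEN active(c)]; R5 [IF swims(c) THEN wooden(c)]; R7 [IF valid(c) THEN locked(c)]; R8 [IF cold(c) THEN metal(c)]; R12 [IF green(c) and penguin(c) and valid(c) THEN stale(c)]; R13 [IF cold(c) and ready(c) THEN flagged(c)]. New: active(c), wooden(c), locked(c), metal(c), stale(c), flagged(c).
Round 2: R1 [IF flagged(c) and green(c) THEN approved(c)]; R4 [IF active(c) THEN visible(c)]; R9 [IF stale(c) THEN bird(c)]. New: approved(c), visible(c), bird(c).
Round 3: R10 [IF visible(c) and bird(c) and flagged(c) THEN has_feathers(c)]. New: has_feathers(c).
Closure: {active(c), approved(c), bird(c), cold(c), flagged(c), green(c), has_feathers(c), hot(c), locked(c), metal(c), open(c), penguin(c), ready(c), signed(c), stale(c), swims(c), valid(c), visible(c), wooden(c)} — 19 facts.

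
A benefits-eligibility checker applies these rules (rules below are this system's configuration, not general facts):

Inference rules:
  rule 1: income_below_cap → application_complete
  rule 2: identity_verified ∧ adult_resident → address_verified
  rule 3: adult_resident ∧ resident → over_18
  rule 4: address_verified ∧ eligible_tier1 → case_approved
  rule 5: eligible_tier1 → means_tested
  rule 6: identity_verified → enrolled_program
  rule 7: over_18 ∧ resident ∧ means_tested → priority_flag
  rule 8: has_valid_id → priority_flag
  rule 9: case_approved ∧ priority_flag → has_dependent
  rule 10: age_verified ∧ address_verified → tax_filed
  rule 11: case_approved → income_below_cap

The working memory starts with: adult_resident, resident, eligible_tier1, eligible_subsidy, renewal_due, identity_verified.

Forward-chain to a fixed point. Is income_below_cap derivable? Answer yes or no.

[1] rule 2 [identity_verified ∧ adult_resident → address_verified]; rule 3 [adult_resident ∧ resident → over_18]; rule 5 [eligible_tier1 → means_tested]; rule 6 [identity_verified → enrolled_program]. ⇒ new: address_verified, over_18, means_tested, enrolled_program.
[2] rule 4 [address_verified ∧ eligible_tier1 → case_approved]; rule 7 [over_18 ∧ resident ∧ means_tested → priority_flag]. ⇒ new: case_approved, priority_flag.
[3] rule 9 [case_approved ∧ priority_flag → has_dependent]; rule 11 [case_approved → income_below_cap]. ⇒ new: has_dependent, income_below_cap.
[4] rule 1 [income_below_cap → application_complete]. ⇒ new: application_complete.
income_below_cap appears in round 3, so it is derivable.

yes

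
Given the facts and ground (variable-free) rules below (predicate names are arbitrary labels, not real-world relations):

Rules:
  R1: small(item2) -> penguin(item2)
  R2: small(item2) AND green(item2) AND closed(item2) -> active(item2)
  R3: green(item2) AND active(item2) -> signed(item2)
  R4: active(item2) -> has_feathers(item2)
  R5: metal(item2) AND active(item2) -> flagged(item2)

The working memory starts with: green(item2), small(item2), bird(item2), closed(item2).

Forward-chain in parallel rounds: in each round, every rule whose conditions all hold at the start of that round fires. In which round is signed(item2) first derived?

Round 1 — R1, R2, derive penguin(item2), active(item2).
Round 2 — R3, R4, derive signed(item2), has_feathers(item2).
signed(item2) first appears in round 2.

2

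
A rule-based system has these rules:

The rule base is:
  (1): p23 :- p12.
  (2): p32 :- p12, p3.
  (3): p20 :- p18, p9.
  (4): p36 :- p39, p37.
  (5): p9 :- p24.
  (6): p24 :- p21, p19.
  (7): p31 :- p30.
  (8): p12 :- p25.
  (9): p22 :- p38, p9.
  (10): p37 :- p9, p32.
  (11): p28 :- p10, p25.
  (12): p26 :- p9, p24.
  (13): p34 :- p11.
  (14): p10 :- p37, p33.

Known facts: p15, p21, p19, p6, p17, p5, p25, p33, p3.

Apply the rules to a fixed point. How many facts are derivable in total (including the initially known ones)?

Round 1: (6) [p24 :- p21, p19.]; (8) [p12 :- p25.]. Adds p24, p12.
Round 2: (1) [p23 :- p12.]; (2) [p32 :- p12, p3.]; (5) [p9 :- p24.]. Adds p23, p32, p9.
Round 3: (10) [p37 :- p9, p32.]; (12) [p26 :- p9, p24.]. Adds p37, p26.
Round 4: (14) [p10 :- p37, p33.]. Adds p10.
Round 5: (11) [p28 :- p10, p25.]. Adds p28.
Closure: {p10, p12, p15, p17, p19, p21, p23, p24, p25, p26, p28, p3, p32, p33, p37, p5, p6, p9} — 18 facts.

18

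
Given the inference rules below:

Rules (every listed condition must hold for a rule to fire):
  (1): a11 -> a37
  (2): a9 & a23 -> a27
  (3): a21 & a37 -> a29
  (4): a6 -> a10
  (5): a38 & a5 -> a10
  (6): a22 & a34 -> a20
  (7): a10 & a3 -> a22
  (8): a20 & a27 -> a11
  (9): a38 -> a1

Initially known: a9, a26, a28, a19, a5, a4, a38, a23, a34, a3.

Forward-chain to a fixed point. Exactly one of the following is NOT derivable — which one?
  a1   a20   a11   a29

Round 1 fires (2), (5), (9), giving a27, a10, a1.
Round 2 fires (7), giving a22.
Round 3 fires (6), giving a20.
Round 4 fires (8), giving a11.
Round 5 fires (1), giving a37.
Derived: a20 (round 3), a1 (round 1), a11 (round 4). a29 never appears in any round.

a29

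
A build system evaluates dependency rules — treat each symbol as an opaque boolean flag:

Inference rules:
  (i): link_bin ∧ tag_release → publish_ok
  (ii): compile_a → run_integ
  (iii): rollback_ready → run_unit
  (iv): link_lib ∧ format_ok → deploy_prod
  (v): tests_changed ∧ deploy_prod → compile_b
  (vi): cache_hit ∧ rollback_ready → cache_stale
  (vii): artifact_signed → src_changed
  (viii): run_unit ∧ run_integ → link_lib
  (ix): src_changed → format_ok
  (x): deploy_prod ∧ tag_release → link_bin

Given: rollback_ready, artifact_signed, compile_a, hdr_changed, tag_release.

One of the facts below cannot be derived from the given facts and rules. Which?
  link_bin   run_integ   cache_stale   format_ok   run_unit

cache_stale

Round 1 fires (ii), (iii), (vii), giving run_integ, run_unit, src_changed.
Round 2 fires (viii), (ix), giving link_lib, format_ok.
Round 3 fires (iv), giving deploy_prod.
Round 4 fires (x), giving link_bin.
Round 5 fires (i), giving publish_ok.
Derived: run_unit (round 1), format_ok (round 2), link_bin (round 4), run_integ (round 1). cache_stale never appears in any round.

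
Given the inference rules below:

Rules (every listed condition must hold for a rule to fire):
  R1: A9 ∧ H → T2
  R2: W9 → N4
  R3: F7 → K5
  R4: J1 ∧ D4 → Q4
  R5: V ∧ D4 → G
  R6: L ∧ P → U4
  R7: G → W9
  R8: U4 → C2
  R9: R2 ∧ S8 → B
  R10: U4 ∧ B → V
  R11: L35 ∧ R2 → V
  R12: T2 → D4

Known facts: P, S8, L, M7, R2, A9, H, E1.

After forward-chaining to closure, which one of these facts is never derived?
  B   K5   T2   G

K5

Round 1 — R1, R6, R9, derive T2, U4, B.
Round 2 — R8, R10, R12, derive C2, V, D4.
Round 3 — R5, derive G.
Round 4 — R7, derive W9.
Round 5 — R2, derive N4.
Derived: T2 (round 1), B (round 1), G (round 3). K5 never appears in any round.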